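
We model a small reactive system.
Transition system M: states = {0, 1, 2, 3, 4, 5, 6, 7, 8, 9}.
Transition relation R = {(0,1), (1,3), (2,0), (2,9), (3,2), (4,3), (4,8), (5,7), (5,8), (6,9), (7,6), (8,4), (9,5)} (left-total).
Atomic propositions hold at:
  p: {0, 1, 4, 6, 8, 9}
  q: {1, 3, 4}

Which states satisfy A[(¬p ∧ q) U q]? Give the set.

Sat(¬p) = {2, 3, 5, 7}
Sat(¬p ∧ q) = {3}
A[(¬p ∧ q) U q]: least fixpoint, start Z0 = Sat(q) = {1, 3, 4}, add states in Sat(¬p ∧ q) with every successor in Z. Already a fixed point.
Sat(A[(¬p ∧ q) U q]) = {1, 3, 4}

{1, 3, 4}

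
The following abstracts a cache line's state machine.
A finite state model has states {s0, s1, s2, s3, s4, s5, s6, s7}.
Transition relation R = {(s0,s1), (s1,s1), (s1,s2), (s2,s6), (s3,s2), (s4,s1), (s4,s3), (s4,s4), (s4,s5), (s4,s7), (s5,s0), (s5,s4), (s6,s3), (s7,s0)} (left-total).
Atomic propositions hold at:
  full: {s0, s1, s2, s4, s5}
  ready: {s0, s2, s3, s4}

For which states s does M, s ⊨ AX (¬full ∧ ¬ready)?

{s2}

Sat(¬full) = {s3, s6, s7}
Sat(¬ready) = {s1, s5, s6, s7}
Sat(¬full ∧ ¬ready) = {s6, s7}
Sat(AX (¬full ∧ ¬ready)) = {s : every successor in {s6, s7}} = {s2}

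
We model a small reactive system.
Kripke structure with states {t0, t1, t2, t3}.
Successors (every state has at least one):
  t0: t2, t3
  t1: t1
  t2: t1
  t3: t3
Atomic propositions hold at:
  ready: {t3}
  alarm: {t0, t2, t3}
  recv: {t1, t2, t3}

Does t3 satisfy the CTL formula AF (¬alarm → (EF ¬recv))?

Yes

Sat(¬alarm) = {t1}
Sat(¬recv) = {t0}
EF ¬recv: least fixpoint, start Z0 = {t0}, add states with some successor in Z. Already a fixed point.
Sat(EF ¬recv) = {t0}
Sat(¬alarm → (EF ¬recv)) = {t0, t2, t3}
AF (¬alarm → (EF ¬recv)): least fixpoint, start Z0 = {t0, t2, t3}, add states with every successor in Z. Already a fixed point.
Sat(AF (¬alarm → (EF ¬recv))) = {t0, t2, t3}
t3 ∈ Sat(AF (¬alarm → (EF ¬recv))) = {t0, t2, t3}, so the formula holds at t3.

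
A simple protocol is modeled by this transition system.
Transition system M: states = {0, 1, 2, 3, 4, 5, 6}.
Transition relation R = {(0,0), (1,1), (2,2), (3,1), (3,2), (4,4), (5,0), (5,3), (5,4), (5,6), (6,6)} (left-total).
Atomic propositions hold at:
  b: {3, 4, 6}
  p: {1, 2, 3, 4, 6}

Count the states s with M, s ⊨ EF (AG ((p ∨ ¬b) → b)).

3

Sat(¬b) = {0, 1, 2, 5}
Sat(p ∨ ¬b) = {0, 1, 2, 3, 4, 5, 6}
Sat((p ∨ ¬b) → b) = {3, 4, 6}
AG ((p ∨ ¬b) → b): greatest fixpoint, start Z0 = {3, 4, 6}, keep only states in Sat with every successor in Z. Z1 = {4, 6}; fixed.
Sat(AG ((p ∨ ¬b) → b)) = {4, 6}
EF (AG ((p ∨ ¬b) → b)): least fixpoint, start Z0 = {4, 6}, add states with some successor in Z. Z1 = {4, 5, 6}; fixed.
Sat(EF (AG ((p ∨ ¬b) → b))) = {4, 5, 6}
|Sat(EF (AG ((p ∨ ¬b) → b)))| = |{4, 5, 6}| = 3.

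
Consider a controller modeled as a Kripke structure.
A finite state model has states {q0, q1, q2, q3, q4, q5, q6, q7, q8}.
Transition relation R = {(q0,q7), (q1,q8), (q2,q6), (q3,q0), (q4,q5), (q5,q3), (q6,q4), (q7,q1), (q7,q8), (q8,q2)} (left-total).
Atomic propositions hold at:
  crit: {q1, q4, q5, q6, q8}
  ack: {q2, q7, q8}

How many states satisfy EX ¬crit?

4

Sat(¬crit) = {q0, q2, q3, q7}
Sat(EX ¬crit) = {s : some successor in {q0, q2, q3, q7}} = {q0, q3, q5, q8}
|Sat(EX ¬crit)| = |{q0, q3, q5, q8}| = 4.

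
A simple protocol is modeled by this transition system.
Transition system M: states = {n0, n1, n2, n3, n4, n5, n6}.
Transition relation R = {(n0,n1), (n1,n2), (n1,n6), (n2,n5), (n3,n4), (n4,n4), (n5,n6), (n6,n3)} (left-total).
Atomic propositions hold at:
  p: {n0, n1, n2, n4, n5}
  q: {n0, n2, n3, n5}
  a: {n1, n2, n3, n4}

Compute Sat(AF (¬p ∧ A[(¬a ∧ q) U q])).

{n0, n1, n2, n3, n5, n6}

Sat(¬p) = {n3, n6}
Sat(¬a) = {n0, n5, n6}
Sat(¬a ∧ q) = {n0, n5}
A[(¬a ∧ q) U q]: least fixpoint, start Z0 = Sat(q) = {n0, n2, n3, n5}, add states in Sat(¬a ∧ q) with every successor in Z. Already a fixed point.
Sat(A[(¬a ∧ q) U q]) = {n0, n2, n3, n5}
Sat(¬p ∧ A[(¬a ∧ q) U q]) = {n3}
AF (¬p ∧ A[(¬a ∧ q) U q]): least fixpoint, start Z0 = {n3}, add states with every successor in Z. Z1 = {n3, n6}; Z2 = {n3, n5, n6}; Z3 = {n2, n3, n5, n6}; Z4 = {n1, n2, n3, n5, n6}; Z5 = {n0, n1, n2, n3, n5, n6}; fixed.
Sat(AF (¬p ∧ A[(¬a ∧ q) U q])) = {n0, n1, n2, n3, n5, n6}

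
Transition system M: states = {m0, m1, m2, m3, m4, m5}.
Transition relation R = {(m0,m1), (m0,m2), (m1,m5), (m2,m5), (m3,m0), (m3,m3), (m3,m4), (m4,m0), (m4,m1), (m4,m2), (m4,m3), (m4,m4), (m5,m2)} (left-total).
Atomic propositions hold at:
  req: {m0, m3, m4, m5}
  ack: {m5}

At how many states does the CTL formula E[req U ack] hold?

E[req U ack]: least fixpoint, start Z0 = Sat(ack) = {m5}, add states in Sat(req) with some successor in Z. Already a fixed point.
Sat(E[req U ack]) = {m5}
|Sat(E[req U ack])| = |{m5}| = 1.

1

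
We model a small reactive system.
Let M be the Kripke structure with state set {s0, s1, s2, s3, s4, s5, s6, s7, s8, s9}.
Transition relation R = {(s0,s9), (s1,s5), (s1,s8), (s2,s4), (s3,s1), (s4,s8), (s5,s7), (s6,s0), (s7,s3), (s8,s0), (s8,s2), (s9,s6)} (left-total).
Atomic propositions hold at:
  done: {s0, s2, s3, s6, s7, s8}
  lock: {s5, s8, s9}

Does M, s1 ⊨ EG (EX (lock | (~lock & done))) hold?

Sat(~lock) = {s0, s1, s2, s3, s4, s6, s7}
Sat(~lock & done) = {s0, s2, s3, s6, s7}
Sat(lock | (~lock & done)) = {s0, s2, s3, s5, s6, s7, s8, s9}
Sat(EX (lock | (~lock & done))) = {s : some successor in {s0, s2, s3, s5, s6, s7, s8, s9}} = {s0, s1, s4, s5, s6, s7, s8, s9}
EG (EX (lock | (~lock & done))): greatest fixpoint, start Z0 = {s0, s1, s4, s5, s6, s7, s8, s9}, keep only states in Sat with some successor in Z. Z1 = {s0, s1, s4, s5, s6, s8, s9}; Z2 = {s0, s1, s4, s6, s8, s9}; fixed.
Sat(EG (EX (lock | (~lock & done)))) = {s0, s1, s4, s6, s8, s9}
s1 ∈ Sat(EG (EX (lock | (~lock & done)))) = {s0, s1, s4, s6, s8, s9}, so the formula holds at s1.

Yes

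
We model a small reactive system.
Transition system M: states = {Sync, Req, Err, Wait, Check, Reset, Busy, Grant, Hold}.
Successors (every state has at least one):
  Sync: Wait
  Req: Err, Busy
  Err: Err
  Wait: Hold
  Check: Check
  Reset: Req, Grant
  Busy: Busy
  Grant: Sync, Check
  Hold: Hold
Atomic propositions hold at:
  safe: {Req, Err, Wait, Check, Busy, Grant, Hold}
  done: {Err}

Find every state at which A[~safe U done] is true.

Sat(~safe) = {Sync, Reset}
A[~safe U done]: least fixpoint, start Z0 = Sat(done) = {Err}, add states in Sat(~safe) with every successor in Z. Already a fixed point.
Sat(A[~safe U done]) = {Err}

{Err}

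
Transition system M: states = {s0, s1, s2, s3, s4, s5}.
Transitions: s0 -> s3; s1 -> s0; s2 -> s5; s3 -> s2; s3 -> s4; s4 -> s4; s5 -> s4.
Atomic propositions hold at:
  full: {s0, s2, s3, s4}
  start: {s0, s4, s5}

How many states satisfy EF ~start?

Sat(~start) = {s1, s2, s3}
EF ~start: least fixpoint, start Z0 = {s1, s2, s3}, add states with some successor in Z. Z1 = {s0, s1, s2, s3}; fixed.
Sat(EF ~start) = {s0, s1, s2, s3}
|Sat(EF ~start)| = |{s0, s1, s2, s3}| = 4.

4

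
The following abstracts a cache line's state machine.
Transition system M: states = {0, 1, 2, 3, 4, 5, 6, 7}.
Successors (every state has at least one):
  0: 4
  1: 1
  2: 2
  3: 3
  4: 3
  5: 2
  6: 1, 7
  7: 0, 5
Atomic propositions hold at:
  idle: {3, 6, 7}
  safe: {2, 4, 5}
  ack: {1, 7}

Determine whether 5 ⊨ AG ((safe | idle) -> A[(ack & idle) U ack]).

Sat(safe | idle) = {2, 3, 4, 5, 6, 7}
Sat(ack & idle) = {7}
A[(ack & idle) U ack]: least fixpoint, start Z0 = Sat(ack) = {1, 7}, add states in Sat(ack & idle) with every successor in Z. Already a fixed point.
Sat(A[(ack & idle) U ack]) = {1, 7}
Sat((safe | idle) -> A[(ack & idle) U ack]) = {0, 1, 7}
AG ((safe | idle) -> A[(ack & idle) U ack]): greatest fixpoint, start Z0 = {0, 1, 7}, keep only states in Sat with every successor in Z. Z1 = {1}; fixed.
Sat(AG ((safe | idle) -> A[(ack & idle) U ack])) = {1}
5 ∉ Sat(AG ((safe | idle) -> A[(ack & idle) U ack])) = {1}, so the formula does not hold at 5.

No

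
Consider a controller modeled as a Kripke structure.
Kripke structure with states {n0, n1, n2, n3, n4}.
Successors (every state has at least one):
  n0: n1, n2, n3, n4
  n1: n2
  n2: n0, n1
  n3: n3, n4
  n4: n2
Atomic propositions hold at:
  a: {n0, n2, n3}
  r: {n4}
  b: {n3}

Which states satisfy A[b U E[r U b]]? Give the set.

{n3}

E[r U b]: least fixpoint, start Z0 = Sat(b) = {n3}, add states in Sat(r) with some successor in Z. Already a fixed point.
Sat(E[r U b]) = {n3}
A[b U E[r U b]]: least fixpoint, start Z0 = Sat(E[r U b]) = {n3}, add states in Sat(b) with every successor in Z. Already a fixed point.
Sat(A[b U E[r U b]]) = {n3}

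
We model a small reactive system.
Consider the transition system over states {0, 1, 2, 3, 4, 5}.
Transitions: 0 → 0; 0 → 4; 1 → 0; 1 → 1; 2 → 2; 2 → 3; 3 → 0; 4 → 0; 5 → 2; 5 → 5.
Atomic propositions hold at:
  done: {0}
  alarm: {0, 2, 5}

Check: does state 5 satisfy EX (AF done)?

AF done: least fixpoint, start Z0 = {0}, add states with every successor in Z. Z1 = {0, 3, 4}; fixed.
Sat(AF done) = {0, 3, 4}
Sat(EX (AF done)) = {s : some successor in {0, 3, 4}} = {0, 1, 2, 3, 4}
5 ∉ Sat(EX (AF done)) = {0, 1, 2, 3, 4}, so the formula does not hold at 5.

No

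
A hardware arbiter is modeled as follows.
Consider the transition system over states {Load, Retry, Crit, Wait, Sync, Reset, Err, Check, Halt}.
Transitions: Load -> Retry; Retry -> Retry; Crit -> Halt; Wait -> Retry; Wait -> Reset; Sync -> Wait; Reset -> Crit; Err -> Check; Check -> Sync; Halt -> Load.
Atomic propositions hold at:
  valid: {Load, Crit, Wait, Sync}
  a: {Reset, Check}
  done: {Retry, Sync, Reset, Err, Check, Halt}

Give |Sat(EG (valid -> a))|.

Sat(valid -> a) = {Retry, Reset, Err, Check, Halt}
EG (valid -> a): greatest fixpoint, start Z0 = {Retry, Reset, Err, Check, Halt}, keep only states in Sat with some successor in Z. Z1 = {Retry, Err}; Z2 = {Retry}; fixed.
Sat(EG (valid -> a)) = {Retry}
|Sat(EG (valid -> a))| = |{Retry}| = 1.

1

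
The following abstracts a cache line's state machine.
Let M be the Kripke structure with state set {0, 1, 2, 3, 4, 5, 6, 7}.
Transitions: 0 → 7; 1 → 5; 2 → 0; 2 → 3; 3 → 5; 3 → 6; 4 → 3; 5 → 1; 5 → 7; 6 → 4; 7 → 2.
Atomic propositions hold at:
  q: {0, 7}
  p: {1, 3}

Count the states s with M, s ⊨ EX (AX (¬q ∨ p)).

Sat(¬q) = {1, 2, 3, 4, 5, 6}
Sat(¬q ∨ p) = {1, 2, 3, 4, 5, 6}
Sat(AX (¬q ∨ p)) = {s : every successor in {1, 2, 3, 4, 5, 6}} = {1, 3, 4, 6, 7}
Sat(EX (AX (¬q ∨ p))) = {s : some successor in {1, 3, 4, 6, 7}} = {0, 2, 3, 4, 5, 6}
|Sat(EX (AX (¬q ∨ p)))| = |{0, 2, 3, 4, 5, 6}| = 6.

6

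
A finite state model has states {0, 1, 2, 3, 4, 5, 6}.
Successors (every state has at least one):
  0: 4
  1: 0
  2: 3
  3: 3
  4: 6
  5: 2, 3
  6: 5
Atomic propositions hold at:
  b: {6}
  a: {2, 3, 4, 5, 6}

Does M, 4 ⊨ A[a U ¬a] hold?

Sat(¬a) = {0, 1}
A[a U ¬a]: least fixpoint, start Z0 = Sat(¬a) = {0, 1}, add states in Sat(a) with every successor in Z. Already a fixed point.
Sat(A[a U ¬a]) = {0, 1}
4 ∉ Sat(A[a U ¬a]) = {0, 1}, so the formula does not hold at 4.

No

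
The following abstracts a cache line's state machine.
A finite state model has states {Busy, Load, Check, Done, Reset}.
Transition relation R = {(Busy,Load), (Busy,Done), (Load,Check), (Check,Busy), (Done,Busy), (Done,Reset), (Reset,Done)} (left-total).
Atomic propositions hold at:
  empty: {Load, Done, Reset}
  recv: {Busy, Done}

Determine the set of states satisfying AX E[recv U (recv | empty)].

Sat(recv | empty) = {Busy, Load, Done, Reset}
E[recv U (recv | empty)]: least fixpoint, start Z0 = Sat((recv | empty)) = {Busy, Load, Done, Reset}, add states in Sat(recv) with some successor in Z. Already a fixed point.
Sat(E[recv U (recv | empty)]) = {Busy, Load, Done, Reset}
Sat(AX E[recv U (recv | empty)]) = {s : every successor in {Busy, Load, Done, Reset}} = {Busy, Check, Done, Reset}

{Busy, Check, Done, Reset}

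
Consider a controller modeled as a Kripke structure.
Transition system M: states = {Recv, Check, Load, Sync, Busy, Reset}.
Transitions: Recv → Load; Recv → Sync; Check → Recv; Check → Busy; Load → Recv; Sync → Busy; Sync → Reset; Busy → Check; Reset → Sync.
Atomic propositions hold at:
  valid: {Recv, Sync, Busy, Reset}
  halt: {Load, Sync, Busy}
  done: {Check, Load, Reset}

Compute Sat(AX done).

Sat(AX done) = {s : every successor in {Check, Load, Reset}} = {Busy}

{Busy}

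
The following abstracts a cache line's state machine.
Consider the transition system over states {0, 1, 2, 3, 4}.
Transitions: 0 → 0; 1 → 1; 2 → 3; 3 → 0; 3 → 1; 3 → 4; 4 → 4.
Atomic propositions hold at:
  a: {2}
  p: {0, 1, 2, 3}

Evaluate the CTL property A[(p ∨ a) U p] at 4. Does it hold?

Sat(p ∨ a) = {0, 1, 2, 3}
A[(p ∨ a) U p]: least fixpoint, start Z0 = Sat(p) = {0, 1, 2, 3}, add states in Sat(p ∨ a) with every successor in Z. Already a fixed point.
Sat(A[(p ∨ a) U p]) = {0, 1, 2, 3}
4 ∉ Sat(A[(p ∨ a) U p]) = {0, 1, 2, 3}, so the formula does not hold at 4.

No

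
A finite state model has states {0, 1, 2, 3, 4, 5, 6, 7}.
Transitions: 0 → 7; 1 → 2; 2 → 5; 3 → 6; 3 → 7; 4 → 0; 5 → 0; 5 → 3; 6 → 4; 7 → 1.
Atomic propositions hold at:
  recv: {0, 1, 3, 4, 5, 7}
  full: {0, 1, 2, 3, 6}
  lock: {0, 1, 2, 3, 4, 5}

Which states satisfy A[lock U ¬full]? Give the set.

{0, 1, 2, 4, 5, 7}

Sat(¬full) = {4, 5, 7}
A[lock U ¬full]: least fixpoint, start Z0 = Sat(¬full) = {4, 5, 7}, add states in Sat(lock) with every successor in Z. Z1 = {0, 2, 4, 5, 7}; Z2 = {0, 1, 2, 4, 5, 7}; fixed.
Sat(A[lock U ¬full]) = {0, 1, 2, 4, 5, 7}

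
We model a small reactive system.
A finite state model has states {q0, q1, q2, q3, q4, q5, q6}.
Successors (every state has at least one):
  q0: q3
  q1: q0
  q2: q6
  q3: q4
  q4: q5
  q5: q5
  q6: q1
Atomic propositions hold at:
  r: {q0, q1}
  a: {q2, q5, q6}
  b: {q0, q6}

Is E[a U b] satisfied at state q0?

Yes

E[a U b]: least fixpoint, start Z0 = Sat(b) = {q0, q6}, add states in Sat(a) with some successor in Z. Z1 = {q0, q2, q6}; fixed.
Sat(E[a U b]) = {q0, q2, q6}
q0 ∈ Sat(E[a U b]) = {q0, q2, q6}, so the formula holds at q0.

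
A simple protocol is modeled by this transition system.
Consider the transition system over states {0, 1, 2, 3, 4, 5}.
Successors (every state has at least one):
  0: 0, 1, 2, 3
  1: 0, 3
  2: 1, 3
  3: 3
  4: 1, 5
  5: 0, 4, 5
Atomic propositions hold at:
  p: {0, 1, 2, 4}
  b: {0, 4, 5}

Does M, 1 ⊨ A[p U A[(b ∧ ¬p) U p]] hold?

Yes

Sat(¬p) = {3, 5}
Sat(b ∧ ¬p) = {5}
A[(b ∧ ¬p) U p]: least fixpoint, start Z0 = Sat(p) = {0, 1, 2, 4}, add states in Sat(b ∧ ¬p) with every successor in Z. Already a fixed point.
Sat(A[(b ∧ ¬p) U p]) = {0, 1, 2, 4}
A[p U A[(b ∧ ¬p) U p]]: least fixpoint, start Z0 = Sat(A[(b ∧ ¬p) U p]) = {0, 1, 2, 4}, add states in Sat(p) with every successor in Z. Already a fixed point.
Sat(A[p U A[(b ∧ ¬p) U p]]) = {0, 1, 2, 4}
1 ∈ Sat(A[p U A[(b ∧ ¬p) U p]]) = {0, 1, 2, 4}, so the formula holds at 1.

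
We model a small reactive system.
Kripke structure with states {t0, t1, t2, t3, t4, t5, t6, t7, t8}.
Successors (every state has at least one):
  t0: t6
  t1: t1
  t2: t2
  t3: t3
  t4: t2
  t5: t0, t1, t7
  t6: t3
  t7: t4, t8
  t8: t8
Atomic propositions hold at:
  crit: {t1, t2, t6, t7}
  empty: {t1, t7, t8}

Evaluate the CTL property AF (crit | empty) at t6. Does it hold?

Sat(crit | empty) = {t1, t2, t6, t7, t8}
AF (crit | empty): least fixpoint, start Z0 = {t1, t2, t6, t7, t8}, add states with every successor in Z. Z1 = {t0, t1, t2, t4, t6, t7, t8}; Z2 = {t0, t1, t2, t4, t5, t6, t7, t8}; fixed.
Sat(AF (crit | empty)) = {t0, t1, t2, t4, t5, t6, t7, t8}
t6 ∈ Sat(AF (crit | empty)) = {t0, t1, t2, t4, t5, t6, t7, t8}, so the formula holds at t6.

Yes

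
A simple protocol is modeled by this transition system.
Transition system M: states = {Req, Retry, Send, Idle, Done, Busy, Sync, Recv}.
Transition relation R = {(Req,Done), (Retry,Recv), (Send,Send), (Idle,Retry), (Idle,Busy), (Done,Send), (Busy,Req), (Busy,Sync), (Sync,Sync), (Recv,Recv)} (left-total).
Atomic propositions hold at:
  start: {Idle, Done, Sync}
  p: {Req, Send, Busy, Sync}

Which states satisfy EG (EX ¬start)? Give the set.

Sat(¬start) = {Req, Retry, Send, Busy, Recv}
Sat(EX ¬start) = {s : some successor in {Req, Retry, Send, Busy, Recv}} = {Retry, Send, Idle, Done, Busy, Recv}
EG (EX ¬start): greatest fixpoint, start Z0 = {Retry, Send, Idle, Done, Busy, Recv}, keep only states in Sat with some successor in Z. Z1 = {Retry, Send, Idle, Done, Recv}; fixed.
Sat(EG (EX ¬start)) = {Retry, Send, Idle, Done, Recv}

{Retry, Send, Idle, Done, Recv}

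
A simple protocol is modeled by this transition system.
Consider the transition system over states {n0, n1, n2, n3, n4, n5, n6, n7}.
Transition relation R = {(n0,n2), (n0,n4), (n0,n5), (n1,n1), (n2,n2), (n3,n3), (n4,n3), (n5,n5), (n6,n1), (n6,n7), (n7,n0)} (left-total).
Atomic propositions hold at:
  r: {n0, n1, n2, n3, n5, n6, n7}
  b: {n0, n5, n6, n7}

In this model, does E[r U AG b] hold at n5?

AG b: greatest fixpoint, start Z0 = {n0, n5, n6, n7}, keep only states in Sat with every successor in Z. Z1 = {n5, n7}; Z2 = {n5}; fixed.
Sat(AG b) = {n5}
E[r U AG b]: least fixpoint, start Z0 = Sat(AG b) = {n5}, add states in Sat(r) with some successor in Z. Z1 = {n0, n5}; Z2 = {n0, n5, n7}; Z3 = {n0, n5, n6, n7}; fixed.
Sat(E[r U AG b]) = {n0, n5, n6, n7}
n5 ∈ Sat(E[r U AG b]) = {n0, n5, n6, n7}, so the formula holds at n5.

Yes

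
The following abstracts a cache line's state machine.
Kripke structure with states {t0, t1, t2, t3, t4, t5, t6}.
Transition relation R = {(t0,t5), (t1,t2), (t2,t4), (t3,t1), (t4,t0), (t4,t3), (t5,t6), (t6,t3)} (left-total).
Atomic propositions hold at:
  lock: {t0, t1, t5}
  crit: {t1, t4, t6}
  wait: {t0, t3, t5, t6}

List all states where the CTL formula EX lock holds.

Sat(EX lock) = {s : some successor in {t0, t1, t5}} = {t0, t3, t4}

{t0, t3, t4}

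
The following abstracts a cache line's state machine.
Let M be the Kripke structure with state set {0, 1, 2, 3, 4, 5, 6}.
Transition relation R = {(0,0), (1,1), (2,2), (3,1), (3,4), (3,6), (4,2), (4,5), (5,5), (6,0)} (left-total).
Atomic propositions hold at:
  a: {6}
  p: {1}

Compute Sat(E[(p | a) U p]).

Sat(p | a) = {1, 6}
E[(p | a) U p]: least fixpoint, start Z0 = Sat(p) = {1}, add states in Sat(p | a) with some successor in Z. Already a fixed point.
Sat(E[(p | a) U p]) = {1}

{1}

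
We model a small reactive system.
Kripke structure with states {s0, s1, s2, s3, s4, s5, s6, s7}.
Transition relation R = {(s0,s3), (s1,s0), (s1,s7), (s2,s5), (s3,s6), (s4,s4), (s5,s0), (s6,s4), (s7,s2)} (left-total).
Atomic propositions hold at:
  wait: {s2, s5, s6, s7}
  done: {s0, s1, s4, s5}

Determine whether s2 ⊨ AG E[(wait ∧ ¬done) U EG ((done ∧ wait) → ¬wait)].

Sat(¬done) = {s2, s3, s6, s7}
Sat(wait ∧ ¬done) = {s2, s6, s7}
Sat(done ∧ wait) = {s5}
Sat(¬wait) = {s0, s1, s3, s4}
Sat((done ∧ wait) → ¬wait) = {s0, s1, s2, s3, s4, s6, s7}
EG ((done ∧ wait) → ¬wait): greatest fixpoint, start Z0 = {s0, s1, s2, s3, s4, s6, s7}, keep only states in Sat with some successor in Z. Z1 = {s0, s1, s3, s4, s6, s7}; Z2 = {s0, s1, s3, s4, s6}; fixed.
Sat(EG ((done ∧ wait) → ¬wait)) = {s0, s1, s3, s4, s6}
E[(wait ∧ ¬done) U EG ((done ∧ wait) → ¬wait)]: least fixpoint, start Z0 = Sat(EG ((done ∧ wait) → ¬wait)) = {s0, s1, s3, s4, s6}, add states in Sat(wait ∧ ¬done) with some successor in Z. Already a fixed point.
Sat(E[(wait ∧ ¬done) U EG ((done ∧ wait) → ¬wait)]) = {s0, s1, s3, s4, s6}
AG E[(wait ∧ ¬done) U EG ((done ∧ wait) → ¬wait)]: greatest fixpoint, start Z0 = {s0, s1, s3, s4, s6}, keep only states in Sat with every successor in Z. Z1 = {s0, s3, s4, s6}; fixed.
Sat(AG E[(wait ∧ ¬done) U EG ((done ∧ wait) → ¬wait)]) = {s0, s3, s4, s6}
s2 ∉ Sat(AG E[(wait ∧ ¬done) U EG ((done ∧ wait) → ¬wait)]) = {s0, s3, s4, s6}, so the formula does not hold at s2.

No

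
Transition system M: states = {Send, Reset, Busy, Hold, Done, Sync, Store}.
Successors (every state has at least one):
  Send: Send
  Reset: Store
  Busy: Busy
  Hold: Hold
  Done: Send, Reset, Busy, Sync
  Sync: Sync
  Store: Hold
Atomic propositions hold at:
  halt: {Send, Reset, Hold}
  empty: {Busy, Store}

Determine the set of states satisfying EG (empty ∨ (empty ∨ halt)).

Sat(empty ∨ halt) = {Send, Reset, Busy, Hold, Store}
Sat(empty ∨ (empty ∨ halt)) = {Send, Reset, Busy, Hold, Store}
EG (empty ∨ (empty ∨ halt)): greatest fixpoint, start Z0 = {Send, Reset, Busy, Hold, Store}, keep only states in Sat with some successor in Z. Already a fixed point.
Sat(EG (empty ∨ (empty ∨ halt))) = {Send, Reset, Busy, Hold, Store}

{Send, Reset, Busy, Hold, Store}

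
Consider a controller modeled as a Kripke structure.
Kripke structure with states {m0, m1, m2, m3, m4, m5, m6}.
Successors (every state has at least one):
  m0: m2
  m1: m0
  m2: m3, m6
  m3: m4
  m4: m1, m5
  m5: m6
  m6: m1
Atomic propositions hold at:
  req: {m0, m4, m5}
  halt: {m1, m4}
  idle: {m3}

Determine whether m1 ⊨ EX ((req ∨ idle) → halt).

No

Sat(req ∨ idle) = {m0, m3, m4, m5}
Sat((req ∨ idle) → halt) = {m1, m2, m4, m6}
Sat(EX ((req ∨ idle) → halt)) = {s : some successor in {m1, m2, m4, m6}} = {m0, m2, m3, m4, m5, m6}
m1 ∉ Sat(EX ((req ∨ idle) → halt)) = {m0, m2, m3, m4, m5, m6}, so the formula does not hold at m1.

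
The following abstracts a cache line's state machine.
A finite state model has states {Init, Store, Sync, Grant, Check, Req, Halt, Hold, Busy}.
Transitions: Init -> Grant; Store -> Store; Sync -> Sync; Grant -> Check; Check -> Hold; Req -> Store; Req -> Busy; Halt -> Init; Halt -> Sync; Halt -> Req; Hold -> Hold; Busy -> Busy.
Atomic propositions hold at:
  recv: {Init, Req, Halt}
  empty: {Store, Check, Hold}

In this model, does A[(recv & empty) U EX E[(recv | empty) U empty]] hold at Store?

Yes

Sat(recv & empty) = ∅
Sat(recv | empty) = {Init, Store, Check, Req, Halt, Hold}
E[(recv | empty) U empty]: least fixpoint, start Z0 = Sat(empty) = {Store, Check, Hold}, add states in Sat(recv | empty) with some successor in Z. Z1 = {Store, Check, Req, Hold}; Z2 = {Store, Check, Req, Halt, Hold}; fixed.
Sat(E[(recv | empty) U empty]) = {Store, Check, Req, Halt, Hold}
Sat(EX E[(recv | empty) U empty]) = {s : some successor in {Store, Check, Req, Halt, Hold}} = {Store, Grant, Check, Req, Halt, Hold}
A[(recv & empty) U EX E[(recv | empty) U empty]]: least fixpoint, start Z0 = Sat(EX E[(recv | empty) U empty]) = {Store, Grant, Check, Req, Halt, Hold}, add states in Sat(recv & empty) with every successor in Z. Already a fixed point.
Sat(A[(recv & empty) U EX E[(recv | empty) U empty]]) = {Store, Grant, Check, Req, Halt, Hold}
Store ∈ Sat(A[(recv & empty) U EX E[(recv | empty) U empty]]) = {Store, Grant, Check, Req, Halt, Hold}, so the formula holds at Store.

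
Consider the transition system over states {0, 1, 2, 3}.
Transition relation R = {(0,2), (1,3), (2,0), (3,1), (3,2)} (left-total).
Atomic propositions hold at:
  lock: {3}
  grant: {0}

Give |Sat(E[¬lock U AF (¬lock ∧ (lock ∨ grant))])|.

Sat(¬lock) = {0, 1, 2}
Sat(lock ∨ grant) = {0, 3}
Sat(¬lock ∧ (lock ∨ grant)) = {0}
AF (¬lock ∧ (lock ∨ grant)): least fixpoint, start Z0 = {0}, add states with every successor in Z. Z1 = {0, 2}; fixed.
Sat(AF (¬lock ∧ (lock ∨ grant))) = {0, 2}
E[¬lock U AF (¬lock ∧ (lock ∨ grant))]: least fixpoint, start Z0 = Sat(AF (¬lock ∧ (lock ∨ grant))) = {0, 2}, add states in Sat(¬lock) with some successor in Z. Already a fixed point.
Sat(E[¬lock U AF (¬lock ∧ (lock ∨ grant))]) = {0, 2}
|Sat(E[¬lock U AF (¬lock ∧ (lock ∨ grant))])| = |{0, 2}| = 2.

2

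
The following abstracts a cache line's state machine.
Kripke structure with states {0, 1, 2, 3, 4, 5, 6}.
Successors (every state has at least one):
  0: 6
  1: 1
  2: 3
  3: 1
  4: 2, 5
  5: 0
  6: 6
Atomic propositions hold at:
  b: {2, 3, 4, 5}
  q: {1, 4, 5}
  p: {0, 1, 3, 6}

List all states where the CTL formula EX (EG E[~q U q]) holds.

{1, 2, 3, 4}

Sat(~q) = {0, 2, 3, 6}
E[~q U q]: least fixpoint, start Z0 = Sat(q) = {1, 4, 5}, add states in Sat(~q) with some successor in Z. Z1 = {1, 3, 4, 5}; Z2 = {1, 2, 3, 4, 5}; fixed.
Sat(E[~q U q]) = {1, 2, 3, 4, 5}
EG E[~q U q]: greatest fixpoint, start Z0 = {1, 2, 3, 4, 5}, keep only states in Sat with some successor in Z. Z1 = {1, 2, 3, 4}; fixed.
Sat(EG E[~q U q]) = {1, 2, 3, 4}
Sat(EX (EG E[~q U q])) = {s : some successor in {1, 2, 3, 4}} = {1, 2, 3, 4}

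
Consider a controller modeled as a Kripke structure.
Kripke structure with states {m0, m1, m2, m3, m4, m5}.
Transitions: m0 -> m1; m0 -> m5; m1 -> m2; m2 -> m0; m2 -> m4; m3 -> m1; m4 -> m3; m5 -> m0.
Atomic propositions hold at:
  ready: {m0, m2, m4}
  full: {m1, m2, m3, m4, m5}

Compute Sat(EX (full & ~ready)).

{m0, m3, m4}

Sat(~ready) = {m1, m3, m5}
Sat(full & ~ready) = {m1, m3, m5}
Sat(EX (full & ~ready)) = {s : some successor in {m1, m3, m5}} = {m0, m3, m4}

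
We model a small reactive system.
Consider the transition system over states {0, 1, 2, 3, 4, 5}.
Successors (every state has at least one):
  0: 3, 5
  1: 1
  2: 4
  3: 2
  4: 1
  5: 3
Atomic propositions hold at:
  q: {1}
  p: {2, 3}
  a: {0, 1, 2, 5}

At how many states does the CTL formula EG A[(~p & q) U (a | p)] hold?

1

Sat(~p) = {0, 1, 4, 5}
Sat(~p & q) = {1}
Sat(a | p) = {0, 1, 2, 3, 5}
A[(~p & q) U (a | p)]: least fixpoint, start Z0 = Sat((a | p)) = {0, 1, 2, 3, 5}, add states in Sat(~p & q) with every successor in Z. Already a fixed point.
Sat(A[(~p & q) U (a | p)]) = {0, 1, 2, 3, 5}
EG A[(~p & q) U (a | p)]: greatest fixpoint, start Z0 = {0, 1, 2, 3, 5}, keep only states in Sat with some successor in Z. Z1 = {0, 1, 3, 5}; Z2 = {0, 1, 5}; Z3 = {0, 1}; Z4 = {1}; fixed.
Sat(EG A[(~p & q) U (a | p)]) = {1}
|Sat(EG A[(~p & q) U (a | p)])| = |{1}| = 1.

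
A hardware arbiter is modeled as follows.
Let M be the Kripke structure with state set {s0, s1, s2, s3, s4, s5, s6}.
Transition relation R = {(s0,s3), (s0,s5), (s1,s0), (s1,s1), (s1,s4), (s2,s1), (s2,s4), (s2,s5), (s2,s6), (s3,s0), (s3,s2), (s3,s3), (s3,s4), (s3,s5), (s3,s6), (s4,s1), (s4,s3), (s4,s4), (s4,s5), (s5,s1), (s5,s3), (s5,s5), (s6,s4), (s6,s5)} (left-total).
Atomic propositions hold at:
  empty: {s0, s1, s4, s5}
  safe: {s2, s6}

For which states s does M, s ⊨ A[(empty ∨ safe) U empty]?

Sat(empty ∨ safe) = {s0, s1, s2, s4, s5, s6}
A[(empty ∨ safe) U empty]: least fixpoint, start Z0 = Sat(empty) = {s0, s1, s4, s5}, add states in Sat(empty ∨ safe) with every successor in Z. Z1 = {s0, s1, s4, s5, s6}; Z2 = {s0, s1, s2, s4, s5, s6}; fixed.
Sat(A[(empty ∨ safe) U empty]) = {s0, s1, s2, s4, s5, s6}

{s0, s1, s2, s4, s5, s6}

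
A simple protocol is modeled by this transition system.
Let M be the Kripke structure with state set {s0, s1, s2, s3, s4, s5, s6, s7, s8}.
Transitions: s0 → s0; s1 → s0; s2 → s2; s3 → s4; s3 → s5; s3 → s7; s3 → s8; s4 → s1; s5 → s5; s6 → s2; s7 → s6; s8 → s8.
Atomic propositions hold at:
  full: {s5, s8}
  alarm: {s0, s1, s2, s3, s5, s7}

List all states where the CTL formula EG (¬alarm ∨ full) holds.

{s5, s8}

Sat(¬alarm) = {s4, s6, s8}
Sat(¬alarm ∨ full) = {s4, s5, s6, s8}
EG (¬alarm ∨ full): greatest fixpoint, start Z0 = {s4, s5, s6, s8}, keep only states in Sat with some successor in Z. Z1 = {s5, s8}; fixed.
Sat(EG (¬alarm ∨ full)) = {s5, s8}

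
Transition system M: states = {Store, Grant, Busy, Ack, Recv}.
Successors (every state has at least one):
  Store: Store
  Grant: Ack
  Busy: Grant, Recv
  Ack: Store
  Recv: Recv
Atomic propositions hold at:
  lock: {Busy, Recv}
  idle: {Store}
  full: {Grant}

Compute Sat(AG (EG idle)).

EG idle: greatest fixpoint, start Z0 = {Store}, keep only states in Sat with some successor in Z. Already a fixed point.
Sat(EG idle) = {Store}
AG (EG idle): greatest fixpoint, start Z0 = {Store}, keep only states in Sat with every successor in Z. Already a fixed point.
Sat(AG (EG idle)) = {Store}

{Store}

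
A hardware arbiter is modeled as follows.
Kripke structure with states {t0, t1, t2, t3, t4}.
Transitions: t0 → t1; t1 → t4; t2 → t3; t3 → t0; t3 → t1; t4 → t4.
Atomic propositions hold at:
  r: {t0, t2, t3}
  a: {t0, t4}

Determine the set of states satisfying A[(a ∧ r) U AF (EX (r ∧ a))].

Sat(a ∧ r) = {t0}
Sat(r ∧ a) = {t0}
Sat(EX (r ∧ a)) = {s : some successor in {t0}} = {t3}
AF (EX (r ∧ a)): least fixpoint, start Z0 = {t3}, add states with every successor in Z. Z1 = {t2, t3}; fixed.
Sat(AF (EX (r ∧ a))) = {t2, t3}
A[(a ∧ r) U AF (EX (r ∧ a))]: least fixpoint, start Z0 = Sat(AF (EX (r ∧ a))) = {t2, t3}, add states in Sat(a ∧ r) with every successor in Z. Already a fixed point.
Sat(A[(a ∧ r) U AF (EX (r ∧ a))]) = {t2, t3}

{t2, t3}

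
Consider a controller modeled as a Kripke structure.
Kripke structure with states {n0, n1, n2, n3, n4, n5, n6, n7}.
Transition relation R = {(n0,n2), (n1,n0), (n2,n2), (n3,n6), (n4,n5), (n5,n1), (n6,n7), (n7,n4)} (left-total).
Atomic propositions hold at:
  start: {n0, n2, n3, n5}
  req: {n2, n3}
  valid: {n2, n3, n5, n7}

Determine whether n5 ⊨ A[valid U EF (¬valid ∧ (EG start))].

Sat(¬valid) = {n0, n1, n4, n6}
EG start: greatest fixpoint, start Z0 = {n0, n2, n3, n5}, keep only states in Sat with some successor in Z. Z1 = {n0, n2}; fixed.
Sat(EG start) = {n0, n2}
Sat(¬valid ∧ (EG start)) = {n0}
EF (¬valid ∧ (EG start)): least fixpoint, start Z0 = {n0}, add states with some successor in Z. Z1 = {n0, n1}; Z2 = {n0, n1, n5}; Z3 = {n0, n1, n4, n5}; Z4 = {n0, n1, n4, n5, n7}; Z5 = {n0, n1, n4, n5, n6, n7}; Z6 = {n0, n1, n3, n4, n5, n6, n7}; fixed.
Sat(EF (¬valid ∧ (EG start))) = {n0, n1, n3, n4, n5, n6, n7}
A[valid U EF (¬valid ∧ (EG start))]: least fixpoint, start Z0 = Sat(EF (¬valid ∧ (EG start))) = {n0, n1, n3, n4, n5, n6, n7}, add states in Sat(valid) with every successor in Z. Already a fixed point.
Sat(A[valid U EF (¬valid ∧ (EG start))]) = {n0, n1, n3, n4, n5, n6, n7}
n5 ∈ Sat(A[valid U EF (¬valid ∧ (EG start))]) = {n0, n1, n3, n4, n5, n6, n7}, so the formula holds at n5.

Yes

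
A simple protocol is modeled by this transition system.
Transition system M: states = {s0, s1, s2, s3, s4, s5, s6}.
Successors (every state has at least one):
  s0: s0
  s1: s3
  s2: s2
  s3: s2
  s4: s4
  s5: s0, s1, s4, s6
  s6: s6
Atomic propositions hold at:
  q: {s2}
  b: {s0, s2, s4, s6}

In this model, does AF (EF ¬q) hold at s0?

Yes

Sat(¬q) = {s0, s1, s3, s4, s5, s6}
EF ¬q: least fixpoint, start Z0 = {s0, s1, s3, s4, s5, s6}, add states with some successor in Z. Already a fixed point.
Sat(EF ¬q) = {s0, s1, s3, s4, s5, s6}
AF (EF ¬q): least fixpoint, start Z0 = {s0, s1, s3, s4, s5, s6}, add states with every successor in Z. Already a fixed point.
Sat(AF (EF ¬q)) = {s0, s1, s3, s4, s5, s6}
s0 ∈ Sat(AF (EF ¬q)) = {s0, s1, s3, s4, s5, s6}, so the formula holds at s0.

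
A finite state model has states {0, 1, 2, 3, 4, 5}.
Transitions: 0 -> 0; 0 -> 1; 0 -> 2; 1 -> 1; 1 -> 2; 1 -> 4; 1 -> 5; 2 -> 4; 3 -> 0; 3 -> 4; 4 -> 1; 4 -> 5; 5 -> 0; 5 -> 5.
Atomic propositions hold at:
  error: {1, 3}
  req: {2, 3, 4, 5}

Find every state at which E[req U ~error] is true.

{0, 2, 3, 4, 5}

Sat(~error) = {0, 2, 4, 5}
E[req U ~error]: least fixpoint, start Z0 = Sat(~error) = {0, 2, 4, 5}, add states in Sat(req) with some successor in Z. Z1 = {0, 2, 3, 4, 5}; fixed.
Sat(E[req U ~error]) = {0, 2, 3, 4, 5}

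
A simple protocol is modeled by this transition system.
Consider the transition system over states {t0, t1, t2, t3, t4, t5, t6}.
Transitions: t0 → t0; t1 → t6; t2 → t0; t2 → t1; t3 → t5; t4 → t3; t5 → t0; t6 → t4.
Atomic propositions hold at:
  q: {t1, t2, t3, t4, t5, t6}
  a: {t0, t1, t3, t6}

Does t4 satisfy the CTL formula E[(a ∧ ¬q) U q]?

Sat(¬q) = {t0}
Sat(a ∧ ¬q) = {t0}
E[(a ∧ ¬q) U q]: least fixpoint, start Z0 = Sat(q) = {t1, t2, t3, t4, t5, t6}, add states in Sat(a ∧ ¬q) with some successor in Z. Already a fixed point.
Sat(E[(a ∧ ¬q) U q]) = {t1, t2, t3, t4, t5, t6}
t4 ∈ Sat(E[(a ∧ ¬q) U q]) = {t1, t2, t3, t4, t5, t6}, so the formula holds at t4.

Yes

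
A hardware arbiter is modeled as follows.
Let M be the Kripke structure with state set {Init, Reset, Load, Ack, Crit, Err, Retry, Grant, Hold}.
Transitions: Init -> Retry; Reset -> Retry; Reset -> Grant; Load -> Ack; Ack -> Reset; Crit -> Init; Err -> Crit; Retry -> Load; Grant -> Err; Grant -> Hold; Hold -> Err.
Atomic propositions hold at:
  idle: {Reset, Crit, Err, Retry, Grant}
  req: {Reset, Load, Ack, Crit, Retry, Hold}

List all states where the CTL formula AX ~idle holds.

{Load, Crit, Retry}

Sat(~idle) = {Init, Load, Ack, Hold}
Sat(AX ~idle) = {s : every successor in {Init, Load, Ack, Hold}} = {Load, Crit, Retry}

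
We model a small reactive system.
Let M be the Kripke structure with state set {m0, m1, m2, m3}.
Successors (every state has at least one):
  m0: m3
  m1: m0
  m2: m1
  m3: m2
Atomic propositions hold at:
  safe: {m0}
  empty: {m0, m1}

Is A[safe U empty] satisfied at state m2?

No

A[safe U empty]: least fixpoint, start Z0 = Sat(empty) = {m0, m1}, add states in Sat(safe) with every successor in Z. Already a fixed point.
Sat(A[safe U empty]) = {m0, m1}
m2 ∉ Sat(A[safe U empty]) = {m0, m1}, so the formula does not hold at m2.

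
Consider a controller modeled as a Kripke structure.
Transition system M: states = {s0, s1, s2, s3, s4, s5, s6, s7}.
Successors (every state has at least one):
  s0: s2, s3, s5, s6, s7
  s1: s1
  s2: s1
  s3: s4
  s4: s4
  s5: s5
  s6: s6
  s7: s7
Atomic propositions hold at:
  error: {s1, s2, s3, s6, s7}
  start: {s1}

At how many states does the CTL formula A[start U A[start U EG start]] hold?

EG start: greatest fixpoint, start Z0 = {s1}, keep only states in Sat with some successor in Z. Already a fixed point.
Sat(EG start) = {s1}
A[start U EG start]: least fixpoint, start Z0 = Sat(EG start) = {s1}, add states in Sat(start) with every successor in Z. Already a fixed point.
Sat(A[start U EG start]) = {s1}
A[start U A[start U EG start]]: least fixpoint, start Z0 = Sat(A[start U EG start]) = {s1}, add states in Sat(start) with every successor in Z. Already a fixed point.
Sat(A[start U A[start U EG start]]) = {s1}
|Sat(A[start U A[start U EG start]])| = |{s1}| = 1.

1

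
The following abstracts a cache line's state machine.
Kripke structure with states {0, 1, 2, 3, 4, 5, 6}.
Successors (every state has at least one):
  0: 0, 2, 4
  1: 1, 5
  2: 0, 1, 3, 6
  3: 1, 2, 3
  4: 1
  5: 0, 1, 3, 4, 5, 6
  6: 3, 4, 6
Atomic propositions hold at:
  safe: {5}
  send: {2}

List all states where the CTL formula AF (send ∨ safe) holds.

Sat(send ∨ safe) = {2, 5}
AF (send ∨ safe): least fixpoint, start Z0 = {2, 5}, add states with every successor in Z. Already a fixed point.
Sat(AF (send ∨ safe)) = {2, 5}

{2, 5}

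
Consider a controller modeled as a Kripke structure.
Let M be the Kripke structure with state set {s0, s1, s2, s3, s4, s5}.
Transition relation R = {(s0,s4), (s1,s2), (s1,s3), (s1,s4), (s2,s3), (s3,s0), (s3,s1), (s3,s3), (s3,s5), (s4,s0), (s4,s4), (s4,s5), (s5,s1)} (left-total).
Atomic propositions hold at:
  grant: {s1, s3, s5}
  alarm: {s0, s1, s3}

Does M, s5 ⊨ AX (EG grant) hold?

Yes

EG grant: greatest fixpoint, start Z0 = {s1, s3, s5}, keep only states in Sat with some successor in Z. Already a fixed point.
Sat(EG grant) = {s1, s3, s5}
Sat(AX (EG grant)) = {s : every successor in {s1, s3, s5}} = {s2, s5}
s5 ∈ Sat(AX (EG grant)) = {s2, s5}, so the formula holds at s5.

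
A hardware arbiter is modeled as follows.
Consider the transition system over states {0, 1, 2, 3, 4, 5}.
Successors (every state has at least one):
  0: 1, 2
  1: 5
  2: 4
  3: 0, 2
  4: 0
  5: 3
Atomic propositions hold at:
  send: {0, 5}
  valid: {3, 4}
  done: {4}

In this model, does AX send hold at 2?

Sat(AX send) = {s : every successor in {0, 5}} = {1, 4}
2 ∉ Sat(AX send) = {1, 4}, so the formula does not hold at 2.

No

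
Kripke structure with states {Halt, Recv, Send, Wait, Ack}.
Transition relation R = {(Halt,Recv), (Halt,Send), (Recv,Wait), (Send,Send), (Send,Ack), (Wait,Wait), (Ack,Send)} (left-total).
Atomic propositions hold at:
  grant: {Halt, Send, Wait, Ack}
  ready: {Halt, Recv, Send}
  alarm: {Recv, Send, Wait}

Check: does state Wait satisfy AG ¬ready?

Sat(¬ready) = {Wait, Ack}
AG ¬ready: greatest fixpoint, start Z0 = {Wait, Ack}, keep only states in Sat with every successor in Z. Z1 = {Wait}; fixed.
Sat(AG ¬ready) = {Wait}
Wait ∈ Sat(AG ¬ready) = {Wait}, so the formula holds at Wait.

Yes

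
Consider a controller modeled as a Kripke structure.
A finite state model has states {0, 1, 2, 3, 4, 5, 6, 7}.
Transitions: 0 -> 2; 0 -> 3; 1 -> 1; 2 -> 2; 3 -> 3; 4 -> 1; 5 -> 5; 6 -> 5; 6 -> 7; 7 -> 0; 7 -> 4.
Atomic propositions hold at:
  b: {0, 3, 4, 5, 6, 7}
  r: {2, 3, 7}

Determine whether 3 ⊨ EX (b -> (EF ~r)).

No

Sat(~r) = {0, 1, 4, 5, 6}
EF ~r: least fixpoint, start Z0 = {0, 1, 4, 5, 6}, add states with some successor in Z. Z1 = {0, 1, 4, 5, 6, 7}; fixed.
Sat(EF ~r) = {0, 1, 4, 5, 6, 7}
Sat(b -> (EF ~r)) = {0, 1, 2, 4, 5, 6, 7}
Sat(EX (b -> (EF ~r))) = {s : some successor in {0, 1, 2, 4, 5, 6, 7}} = {0, 1, 2, 4, 5, 6, 7}
3 ∉ Sat(EX (b -> (EF ~r))) = {0, 1, 2, 4, 5, 6, 7}, so the formula does not hold at 3.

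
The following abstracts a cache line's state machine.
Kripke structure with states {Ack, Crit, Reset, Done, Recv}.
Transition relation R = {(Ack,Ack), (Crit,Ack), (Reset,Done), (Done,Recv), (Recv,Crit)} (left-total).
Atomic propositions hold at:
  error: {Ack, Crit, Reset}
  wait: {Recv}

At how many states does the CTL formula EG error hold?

EG error: greatest fixpoint, start Z0 = {Ack, Crit, Reset}, keep only states in Sat with some successor in Z. Z1 = {Ack, Crit}; fixed.
Sat(EG error) = {Ack, Crit}
|Sat(EG error)| = |{Ack, Crit}| = 2.

2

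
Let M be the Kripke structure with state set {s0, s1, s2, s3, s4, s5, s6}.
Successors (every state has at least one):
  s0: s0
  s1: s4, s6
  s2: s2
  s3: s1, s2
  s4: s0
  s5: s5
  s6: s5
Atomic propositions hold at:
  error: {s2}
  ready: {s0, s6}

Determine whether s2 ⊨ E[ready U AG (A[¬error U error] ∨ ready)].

Sat(¬error) = {s0, s1, s3, s4, s5, s6}
A[¬error U error]: least fixpoint, start Z0 = Sat(error) = {s2}, add states in Sat(¬error) with every successor in Z. Already a fixed point.
Sat(A[¬error U error]) = {s2}
Sat(A[¬error U error] ∨ ready) = {s0, s2, s6}
AG (A[¬error U error] ∨ ready): greatest fixpoint, start Z0 = {s0, s2, s6}, keep only states in Sat with every successor in Z. Z1 = {s0, s2}; fixed.
Sat(AG (A[¬error U error] ∨ ready)) = {s0, s2}
E[ready U AG (A[¬error U error] ∨ ready)]: least fixpoint, start Z0 = Sat(AG (A[¬error U error] ∨ ready)) = {s0, s2}, add states in Sat(ready) with some successor in Z. Already a fixed point.
Sat(E[ready U AG (A[¬error U error] ∨ ready)]) = {s0, s2}
s2 ∈ Sat(E[ready U AG (A[¬error U error] ∨ ready)]) = {s0, s2}, so the formula holds at s2.

Yes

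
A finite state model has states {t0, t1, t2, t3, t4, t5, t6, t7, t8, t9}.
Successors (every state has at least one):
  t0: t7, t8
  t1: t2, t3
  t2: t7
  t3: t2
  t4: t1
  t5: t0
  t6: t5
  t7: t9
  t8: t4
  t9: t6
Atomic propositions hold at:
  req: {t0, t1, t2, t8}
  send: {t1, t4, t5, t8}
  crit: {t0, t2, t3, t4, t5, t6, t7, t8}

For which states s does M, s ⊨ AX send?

Sat(AX send) = {s : every successor in {t1, t4, t5, t8}} = {t4, t6, t8}

{t4, t6, t8}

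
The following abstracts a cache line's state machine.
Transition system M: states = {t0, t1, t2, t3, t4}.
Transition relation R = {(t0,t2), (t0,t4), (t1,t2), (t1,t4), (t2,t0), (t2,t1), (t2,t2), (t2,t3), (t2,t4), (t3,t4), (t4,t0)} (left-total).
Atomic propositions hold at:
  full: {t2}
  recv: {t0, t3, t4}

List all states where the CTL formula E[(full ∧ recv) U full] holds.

Sat(full ∧ recv) = ∅
E[(full ∧ recv) U full]: least fixpoint, start Z0 = Sat(full) = {t2}, add states in Sat(full ∧ recv) with some successor in Z. Already a fixed point.
Sat(E[(full ∧ recv) U full]) = {t2}

{t2}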